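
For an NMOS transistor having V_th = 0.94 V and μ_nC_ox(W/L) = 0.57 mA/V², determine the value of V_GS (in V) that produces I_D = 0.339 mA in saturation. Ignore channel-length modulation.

V_GS = 2.03 V

In saturation I_D = ½ k_n (V_GS − V_th)², so V_GS − V_th = √(2 I_D / k_n) = √(2 × 0.339 / 0.57) = 1.09 V.
V_GS = 0.94 + 1.09 = 2.03 V.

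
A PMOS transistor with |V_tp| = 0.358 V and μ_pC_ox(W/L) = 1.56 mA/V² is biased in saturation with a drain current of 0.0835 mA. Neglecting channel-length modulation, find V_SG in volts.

In saturation I_D = ½ k_p (V_SG − |V_tp|)², so V_SG − |V_tp| = √(2 I_D / k_p) = √(2 × 0.0835 / 1.56) = 0.327 V.
V_SG = 0.358 + 0.327 = 0.685 V.

V_SG = 0.685 V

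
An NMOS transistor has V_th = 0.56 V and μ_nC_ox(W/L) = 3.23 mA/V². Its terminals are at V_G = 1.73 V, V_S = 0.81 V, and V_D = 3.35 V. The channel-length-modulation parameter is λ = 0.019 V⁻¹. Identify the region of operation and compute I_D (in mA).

Saturation; I_D = 0.219 mA

V_GS = V_G − V_S = 1.73 − 0.81 = 0.92 V; V_DS = V_D − V_S = 3.35 − 0.81 = 2.54 V.
V_ov = V_GS − V_th = 0.92 − 0.56 = 0.36 V.
Since V_DS = 2.54 V ≥ V_ov = 0.36 V, the device is in saturation.
I_D = ½ k_n V_ov² (1 + λ V_DS) = 0.5 × 3.23 × 0.36² × (1 + 0.019 × 2.54) = 0.219 mA.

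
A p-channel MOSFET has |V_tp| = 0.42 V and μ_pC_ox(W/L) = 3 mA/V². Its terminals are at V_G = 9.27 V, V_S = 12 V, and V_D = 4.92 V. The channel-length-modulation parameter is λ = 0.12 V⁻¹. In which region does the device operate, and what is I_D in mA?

V_SG = V_S − V_G = 12 − 9.27 = 2.73 V; V_SD = V_S − V_D = 12 − 4.92 = 7.08 V.
V_ov = V_SG − |V_tp| = 2.73 − 0.42 = 2.31 V.
Since V_SD = 7.08 V ≥ V_ov = 2.31 V, the device is in saturation.
I_D = ½ k_p V_ov² (1 + λ V_SD) = 0.5 × 3 × 2.31² × (1 + 0.12 × 7.08) = 14.8 mA.

Saturation; I_D = 14.8 mA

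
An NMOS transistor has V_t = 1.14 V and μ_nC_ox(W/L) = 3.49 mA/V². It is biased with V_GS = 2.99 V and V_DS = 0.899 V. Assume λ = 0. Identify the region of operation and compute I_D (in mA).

V_ov = V_GS − V_t = 2.99 − 1.14 = 1.85 V.
Since V_DS = 0.899 V < V_ov = 1.85 V, the device is in the triode region.
I_D = k_n [V_ov · V_DS − ½ V_DS²] = 3.49 × [1.85 × 0.899 − 0.5 × 0.899²] = 4.39 mA.

Triode; I_D = 4.39 mA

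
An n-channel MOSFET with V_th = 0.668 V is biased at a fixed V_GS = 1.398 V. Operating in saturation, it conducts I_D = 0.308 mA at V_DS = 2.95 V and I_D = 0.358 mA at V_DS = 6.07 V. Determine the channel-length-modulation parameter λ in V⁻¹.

With V_GS fixed, I_D ∝ (1 + λ V_DS) in saturation, so I_D2/I_D1 = (1 + λ V_DS2)/(1 + λ V_DS1).
0.358/0.308 = 1.162 = (1 + 6.07 λ)/(1 + 2.95 λ).
Solving: λ (I_D1 V_DS2 − I_D2 V_DS1) = I_D2 − I_D1, so λ = (0.358 − 0.308) / (0.308 × 6.07 − 0.358 × 2.95) = 0.05 / 0.813 = 0.0615 V⁻¹.

λ = 0.0615 V⁻¹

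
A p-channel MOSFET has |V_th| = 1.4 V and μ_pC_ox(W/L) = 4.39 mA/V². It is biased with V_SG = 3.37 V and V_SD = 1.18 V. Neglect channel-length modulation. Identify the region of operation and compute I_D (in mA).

V_ov = V_SG − |V_th| = 3.37 − 1.4 = 1.97 V.
Since V_SD = 1.18 V < V_ov = 1.97 V, the device is in the triode region.
I_D = k_p [V_ov · V_SD − ½ V_SD²] = 4.39 × [1.97 × 1.18 − 0.5 × 1.18²] = 7.15 mA.

Triode; I_D = 7.15 mA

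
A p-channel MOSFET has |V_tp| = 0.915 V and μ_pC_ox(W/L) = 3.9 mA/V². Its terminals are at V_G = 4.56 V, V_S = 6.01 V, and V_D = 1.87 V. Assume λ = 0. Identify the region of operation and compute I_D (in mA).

Saturation; I_D = 0.558 mA

V_SG = V_S − V_G = 6.01 − 4.56 = 1.45 V; V_SD = V_S − V_D = 6.01 − 1.87 = 4.14 V.
V_ov = V_SG − |V_tp| = 1.45 − 0.915 = 0.535 V.
Since V_SD = 4.14 V ≥ V_ov = 0.535 V, the device is in saturation.
I_D = ½ k_p V_ov² = 0.5 × 3.9 × 0.535² = 0.558 mA.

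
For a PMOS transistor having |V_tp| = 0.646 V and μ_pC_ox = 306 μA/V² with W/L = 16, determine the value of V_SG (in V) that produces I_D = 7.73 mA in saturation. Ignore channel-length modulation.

V_SG = 2.42 V

k_p = μ_pC_ox · (W/L) = 4.896 mA/V².
In saturation I_D = ½ k_p (V_SG − |V_tp|)², so V_SG − |V_tp| = √(2 I_D / k_p) = √(2 × 7.73 / 4.896) = 1.78 V.
V_SG = 0.646 + 1.78 = 2.42 V.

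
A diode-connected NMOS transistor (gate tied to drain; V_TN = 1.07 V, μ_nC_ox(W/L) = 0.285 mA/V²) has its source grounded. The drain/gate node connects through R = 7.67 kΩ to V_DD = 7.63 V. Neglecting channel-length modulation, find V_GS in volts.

With gate tied to drain, V_GS = V_DS ≥ V_GS − V_TN, so the device is in saturation.
KCL at the drain: ½ k_n (V_GS − V_TN)² = (V_DD − V_GS)/R.
Let x = V_GS − 1.07. Then 1.09 x² + x − 6.56 = 0, giving x = 2.03 V (positive root), so V_GS = 3.1 V.
I_D = (V_DD − V_GS)/R = (7.63 − 3.1) / 7.67 = 0.59 mA.

V_GS = 3.10 V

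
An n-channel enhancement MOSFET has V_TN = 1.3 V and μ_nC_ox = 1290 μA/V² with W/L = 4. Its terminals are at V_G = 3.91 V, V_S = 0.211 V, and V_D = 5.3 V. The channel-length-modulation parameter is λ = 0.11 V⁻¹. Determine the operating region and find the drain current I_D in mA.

V_GS = V_G − V_S = 3.91 − 0.211 = 3.7 V; V_DS = V_D − V_S = 5.3 − 0.211 = 5.09 V.
k_n = μ_nC_ox · (W/L) = 5.16 mA/V².
V_ov = V_GS − V_TN = 3.7 − 1.3 = 2.4 V.
Since V_DS = 5.09 V ≥ V_ov = 2.4 V, the device is in saturation.
I_D = ½ k_n V_ov² (1 + λ V_DS) = 0.5 × 5.16 × 2.4² × (1 + 0.11 × 5.09) = 23.2 mA.

Saturation; I_D = 23.2 mA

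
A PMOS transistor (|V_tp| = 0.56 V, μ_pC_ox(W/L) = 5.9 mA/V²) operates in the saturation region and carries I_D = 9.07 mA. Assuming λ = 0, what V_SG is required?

In saturation I_D = ½ k_p (V_SG − |V_tp|)², so V_SG − |V_tp| = √(2 I_D / k_p) = √(2 × 9.07 / 5.9) = 1.75 V.
V_SG = 0.56 + 1.75 = 2.31 V.

V_SG = 2.31 V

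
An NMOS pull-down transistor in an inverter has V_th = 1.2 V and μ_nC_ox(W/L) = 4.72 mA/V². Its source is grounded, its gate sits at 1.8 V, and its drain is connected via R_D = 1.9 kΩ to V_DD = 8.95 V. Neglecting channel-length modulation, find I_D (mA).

V_GS = V_G = 1.8 V, so V_ov = 1.8 − 1.2 = 0.6 V.
Assume saturation: I_D = ½ k_n V_ov² = 0.5 × 4.72 × 0.6² = 0.85 mA, giving V_DS = V_DD − I_D R_D = 8.95 − 0.85 × 1.9 = 7.34 V.
V_DS = 7.34 V ≥ V_ov = 0.6 V, confirming saturation.

I_D = 0.850 mA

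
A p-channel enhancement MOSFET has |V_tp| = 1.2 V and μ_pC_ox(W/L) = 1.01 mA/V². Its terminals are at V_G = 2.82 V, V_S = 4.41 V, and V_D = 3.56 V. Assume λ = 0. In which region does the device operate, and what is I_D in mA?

V_SG = V_S − V_G = 4.41 − 2.82 = 1.59 V; V_SD = V_S − V_D = 4.41 − 3.56 = 0.85 V.
V_ov = V_SG − |V_tp| = 1.59 − 1.2 = 0.39 V.
Since V_SD = 0.85 V ≥ V_ov = 0.39 V, the device is in saturation.
I_D = ½ k_p V_ov² = 0.5 × 1.01 × 0.39² = 0.0768 mA.

Saturation; I_D = 0.0768 mA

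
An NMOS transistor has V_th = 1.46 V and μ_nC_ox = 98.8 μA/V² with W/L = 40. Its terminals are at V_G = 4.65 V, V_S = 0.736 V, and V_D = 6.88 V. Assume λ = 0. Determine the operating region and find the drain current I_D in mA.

Saturation; I_D = 11.9 mA

V_GS = V_G − V_S = 4.65 − 0.736 = 3.91 V; V_DS = V_D − V_S = 6.88 − 0.736 = 6.14 V.
k_n = μ_nC_ox · (W/L) = 3.952 mA/V².
V_ov = V_GS − V_th = 3.91 − 1.46 = 2.45 V.
Since V_DS = 6.14 V ≥ V_ov = 2.45 V, the device is in saturation.
I_D = ½ k_n V_ov² = 0.5 × 3.952 × 2.45² = 11.9 mA.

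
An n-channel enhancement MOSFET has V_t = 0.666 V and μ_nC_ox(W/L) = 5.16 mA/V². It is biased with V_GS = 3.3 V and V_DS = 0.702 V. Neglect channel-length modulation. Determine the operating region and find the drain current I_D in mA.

Triode; I_D = 8.27 mA

V_ov = V_GS − V_t = 3.3 − 0.666 = 2.63 V.
Since V_DS = 0.702 V < V_ov = 2.63 V, the device is in the triode region.
I_D = k_n [V_ov · V_DS − ½ V_DS²] = 5.16 × [2.63 × 0.702 − 0.5 × 0.702²] = 8.27 mA.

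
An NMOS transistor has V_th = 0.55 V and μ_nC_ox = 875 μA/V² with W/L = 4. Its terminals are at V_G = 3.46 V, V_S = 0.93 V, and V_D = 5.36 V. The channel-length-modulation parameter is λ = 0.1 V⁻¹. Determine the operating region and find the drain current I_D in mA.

Saturation; I_D = 9.90 mA

V_GS = V_G − V_S = 3.46 − 0.93 = 2.53 V; V_DS = V_D − V_S = 5.36 − 0.93 = 4.43 V.
k_n = μ_nC_ox · (W/L) = 3.5 mA/V².
V_ov = V_GS − V_th = 2.53 − 0.55 = 1.98 V.
Since V_DS = 4.43 V ≥ V_ov = 1.98 V, the device is in saturation.
I_D = ½ k_n V_ov² (1 + λ V_DS) = 0.5 × 3.5 × 1.98² × (1 + 0.1 × 4.43) = 9.9 mA.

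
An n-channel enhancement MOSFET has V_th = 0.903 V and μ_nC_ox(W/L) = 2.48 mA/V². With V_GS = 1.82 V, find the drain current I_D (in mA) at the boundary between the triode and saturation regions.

I_D = 1.04 mA

At the boundary V_DS = V_ov = V_GS − V_th = 1.82 − 0.903 = 0.917 V.
I_D = ½ k_n V_ov² = 0.5 × 2.48 × 0.917² = 1.04 mA.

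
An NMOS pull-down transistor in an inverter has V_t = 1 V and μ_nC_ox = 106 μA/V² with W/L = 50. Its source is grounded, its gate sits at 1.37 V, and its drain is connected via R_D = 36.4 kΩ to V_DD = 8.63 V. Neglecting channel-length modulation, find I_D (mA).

I_D = 0.233 mA

V_GS = V_G = 1.37 V, so V_ov = 1.37 − 1 = 0.37 V.
k_n = μ_nC_ox · (W/L) = 5.3 mA/V².
Assume saturation: I_D = ½ k_n V_ov² = 0.5 × 5.3 × 0.37² = 0.363 mA, giving V_DS = V_DD − I_D R_D = 8.63 − 0.363 × 36.4 = -4.58 V.
But -4.58 V < V_ov = 0.37 V, so the device is actually in triode.
In triode I_D = k_n[V_ov V_DS − ½ V_DS²] and I_D = (V_DD − V_DS)/R_D. Equating: 96.5 V_DS² − 72.38 V_DS + 8.63 = 0, giving V_DS = 0.149 V (the root below V_ov).
I_D = (8.63 − 0.149) / 36.4 = 0.233 mA.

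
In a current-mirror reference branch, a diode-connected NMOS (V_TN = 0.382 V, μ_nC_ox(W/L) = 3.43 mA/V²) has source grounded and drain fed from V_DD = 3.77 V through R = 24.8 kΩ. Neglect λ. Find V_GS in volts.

With gate tied to drain, V_GS = V_DS ≥ V_GS − V_TN, so the device is in saturation.
KCL at the drain: ½ k_n (V_GS − V_TN)² = (V_DD − V_GS)/R.
Let x = V_GS − 0.382. Then 42.5 x² + x − 3.388 = 0, giving x = 0.271 V (positive root), so V_GS = 0.653 V.
I_D = (V_DD − V_GS)/R = (3.77 − 0.653) / 24.8 = 0.126 mA.

V_GS = 0.653 V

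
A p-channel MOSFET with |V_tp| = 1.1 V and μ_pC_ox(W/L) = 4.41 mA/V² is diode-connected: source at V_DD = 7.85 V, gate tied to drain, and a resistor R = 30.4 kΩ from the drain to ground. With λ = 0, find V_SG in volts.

V_SG = 1.41 V

With gate tied to drain, V_SG = V_SD ≥ V_SG − |V_tp|, so the device is in saturation.
KCL at the drain: ½ k_p (V_SG − |V_tp|)² = (V_DD − V_SG)/R.
Let x = V_SG − 1.1. Then 67 x² + x − 6.75 = 0, giving x = 0.31 V (positive root), so V_SG = 1.41 V.
I_D = (V_DD − V_SG)/R = (7.85 − 1.41) / 30.4 = 0.212 mA.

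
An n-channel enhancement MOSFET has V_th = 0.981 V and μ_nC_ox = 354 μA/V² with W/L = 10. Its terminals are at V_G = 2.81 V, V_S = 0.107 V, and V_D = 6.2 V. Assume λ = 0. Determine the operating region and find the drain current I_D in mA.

Saturation; I_D = 5.25 mA

V_GS = V_G − V_S = 2.81 − 0.107 = 2.7 V; V_DS = V_D − V_S = 6.2 − 0.107 = 6.09 V.
k_n = μ_nC_ox · (W/L) = 3.54 mA/V².
V_ov = V_GS − V_th = 2.7 − 0.981 = 1.72 V.
Since V_DS = 6.09 V ≥ V_ov = 1.72 V, the device is in saturation.
I_D = ½ k_n V_ov² = 0.5 × 3.54 × 1.72² = 5.25 mA.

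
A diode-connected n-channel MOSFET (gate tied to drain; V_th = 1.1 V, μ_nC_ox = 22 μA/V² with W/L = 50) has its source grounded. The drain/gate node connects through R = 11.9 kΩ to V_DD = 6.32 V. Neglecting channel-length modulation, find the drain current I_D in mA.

I_D = 0.370 mA

With gate tied to drain, V_GS = V_DS ≥ V_GS − V_th, so the device is in saturation.
k_n = μ_nC_ox · (W/L) = 1.1 mA/V².
KCL at the drain: ½ k_n (V_GS − V_th)² = (V_DD − V_GS)/R.
Let x = V_GS − 1.1. Then 6.55 x² + x − 5.22 = 0, giving x = 0.82 V (positive root), so V_GS = 1.92 V.
I_D = (V_DD − V_GS)/R = (6.32 − 1.92) / 11.9 = 0.37 mA.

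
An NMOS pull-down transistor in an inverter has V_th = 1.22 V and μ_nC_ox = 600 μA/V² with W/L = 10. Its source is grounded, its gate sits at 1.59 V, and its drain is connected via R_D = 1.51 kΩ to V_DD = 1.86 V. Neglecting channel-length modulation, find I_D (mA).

V_GS = V_G = 1.59 V, so V_ov = 1.59 − 1.22 = 0.37 V.
k_n = μ_nC_ox · (W/L) = 6 mA/V².
Assume saturation: I_D = ½ k_n V_ov² = 0.5 × 6 × 0.37² = 0.411 mA, giving V_DS = V_DD − I_D R_D = 1.86 − 0.411 × 1.51 = 1.24 V.
V_DS = 1.24 V ≥ V_ov = 0.37 V, confirming saturation.

I_D = 0.411 mA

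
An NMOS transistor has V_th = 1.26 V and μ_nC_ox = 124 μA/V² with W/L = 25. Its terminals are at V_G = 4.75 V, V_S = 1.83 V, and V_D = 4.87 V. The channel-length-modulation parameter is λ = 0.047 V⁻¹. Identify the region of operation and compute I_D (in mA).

V_GS = V_G − V_S = 4.75 − 1.83 = 2.92 V; V_DS = V_D − V_S = 4.87 − 1.83 = 3.04 V.
k_n = μ_nC_ox · (W/L) = 3.1 mA/V².
V_ov = V_GS − V_th = 2.92 − 1.26 = 1.66 V.
Since V_DS = 3.04 V ≥ V_ov = 1.66 V, the device is in saturation.
I_D = ½ k_n V_ov² (1 + λ V_DS) = 0.5 × 3.1 × 1.66² × (1 + 0.047 × 3.04) = 4.88 mA.

Saturation; I_D = 4.88 mA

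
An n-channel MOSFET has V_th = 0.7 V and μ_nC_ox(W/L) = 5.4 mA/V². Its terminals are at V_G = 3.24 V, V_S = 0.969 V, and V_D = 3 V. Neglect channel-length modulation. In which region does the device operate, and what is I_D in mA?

Saturation; I_D = 6.66 mA

V_GS = V_G − V_S = 3.24 − 0.969 = 2.27 V; V_DS = V_D − V_S = 3 − 0.969 = 2.03 V.
V_ov = V_GS − V_th = 2.27 − 0.7 = 1.57 V.
Since V_DS = 2.03 V ≥ V_ov = 1.57 V, the device is in saturation.
I_D = ½ k_n V_ov² = 0.5 × 5.4 × 1.57² = 6.66 mA.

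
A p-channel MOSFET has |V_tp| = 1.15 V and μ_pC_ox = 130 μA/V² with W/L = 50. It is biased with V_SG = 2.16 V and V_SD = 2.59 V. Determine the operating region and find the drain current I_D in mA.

k_p = μ_pC_ox · (W/L) = 6.5 mA/V².
V_ov = V_SG − |V_tp| = 2.16 − 1.15 = 1.01 V.
Since V_SD = 2.59 V ≥ V_ov = 1.01 V, the device is in saturation.
I_D = ½ k_p V_ov² = 0.5 × 6.5 × 1.01² = 3.32 mA.

Saturation; I_D = 3.32 mA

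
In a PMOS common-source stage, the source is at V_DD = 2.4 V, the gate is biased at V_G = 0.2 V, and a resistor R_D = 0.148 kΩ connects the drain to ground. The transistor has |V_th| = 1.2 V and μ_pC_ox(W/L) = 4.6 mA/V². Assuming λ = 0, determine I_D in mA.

I_D = 2.30 mA

V_SG = V_DD − V_G = 2.4 − 0.2 = 2.2 V, so V_ov = 2.2 − 1.2 = 1 V.
Assume saturation: I_D = ½ k_p V_ov² = 0.5 × 4.6 × 1² = 2.3 mA, giving V_SD = V_DD − I_D R_D = 2.4 − 2.3 × 0.148 = 2.06 V.
V_SD = 2.06 V ≥ V_ov = 1 V, confirming saturation.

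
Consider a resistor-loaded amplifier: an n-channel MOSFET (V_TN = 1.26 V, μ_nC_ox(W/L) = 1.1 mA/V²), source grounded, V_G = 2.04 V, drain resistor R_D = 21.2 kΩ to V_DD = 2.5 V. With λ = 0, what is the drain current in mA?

I_D = 0.111 mA

V_GS = V_G = 2.04 V, so V_ov = 2.04 − 1.26 = 0.78 V.
Assume saturation: I_D = ½ k_n V_ov² = 0.5 × 1.1 × 0.78² = 0.335 mA, giving V_DS = V_DD − I_D R_D = 2.5 − 0.335 × 21.2 = -4.59 V.
But -4.59 V < V_ov = 0.78 V, so the device is actually in triode.
In triode I_D = k_n[V_ov V_DS − ½ V_DS²] and I_D = (V_DD − V_DS)/R_D. Equating: 11.7 V_DS² − 19.19 V_DS + 2.5 = 0, giving V_DS = 0.143 V (the root below V_ov).
I_D = (2.5 − 0.143) / 21.2 = 0.111 mA.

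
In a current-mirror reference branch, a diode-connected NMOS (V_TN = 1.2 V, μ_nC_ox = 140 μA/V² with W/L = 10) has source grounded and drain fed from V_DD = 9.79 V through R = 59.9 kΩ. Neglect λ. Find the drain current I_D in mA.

I_D = 0.136 mA

With gate tied to drain, V_GS = V_DS ≥ V_GS − V_TN, so the device is in saturation.
k_n = μ_nC_ox · (W/L) = 1.4 mA/V².
KCL at the drain: ½ k_n (V_GS − V_TN)² = (V_DD − V_GS)/R.
Let x = V_GS − 1.2. Then 41.9 x² + x − 8.59 = 0, giving x = 0.441 V (positive root), so V_GS = 1.64 V.
I_D = (V_DD − V_GS)/R = (9.79 − 1.64) / 59.9 = 0.136 mA.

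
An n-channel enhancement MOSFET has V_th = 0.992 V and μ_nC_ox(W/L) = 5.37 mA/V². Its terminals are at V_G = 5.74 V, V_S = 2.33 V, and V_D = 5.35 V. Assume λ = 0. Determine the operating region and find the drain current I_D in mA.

V_GS = V_G − V_S = 5.74 − 2.33 = 3.41 V; V_DS = V_D − V_S = 5.35 − 2.33 = 3.02 V.
V_ov = V_GS − V_th = 3.41 − 0.992 = 2.42 V.
Since V_DS = 3.02 V ≥ V_ov = 2.42 V, the device is in saturation.
I_D = ½ k_n V_ov² = 0.5 × 5.37 × 2.42² = 15.7 mA.

Saturation; I_D = 15.7 mA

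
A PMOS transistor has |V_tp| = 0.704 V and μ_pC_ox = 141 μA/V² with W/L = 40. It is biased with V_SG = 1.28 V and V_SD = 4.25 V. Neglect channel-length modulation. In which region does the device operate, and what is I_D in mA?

Saturation; I_D = 0.936 mA

k_p = μ_pC_ox · (W/L) = 5.64 mA/V².
V_ov = V_SG − |V_tp| = 1.28 − 0.704 = 0.576 V.
Since V_SD = 4.25 V ≥ V_ov = 0.576 V, the device is in saturation.
I_D = ½ k_p V_ov² = 0.5 × 5.64 × 0.576² = 0.936 mA.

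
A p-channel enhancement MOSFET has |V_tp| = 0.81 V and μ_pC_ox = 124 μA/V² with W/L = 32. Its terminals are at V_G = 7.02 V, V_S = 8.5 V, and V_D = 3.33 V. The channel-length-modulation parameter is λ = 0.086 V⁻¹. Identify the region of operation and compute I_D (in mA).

V_SG = V_S − V_G = 8.5 − 7.02 = 1.48 V; V_SD = V_S − V_D = 8.5 − 3.33 = 5.17 V.
k_p = μ_pC_ox · (W/L) = 3.968 mA/V².
V_ov = V_SG − |V_tp| = 1.48 − 0.81 = 0.67 V.
Since V_SD = 5.17 V ≥ V_ov = 0.67 V, the device is in saturation.
I_D = ½ k_p V_ov² (1 + λ V_SD) = 0.5 × 3.968 × 0.67² × (1 + 0.086 × 5.17) = 1.29 mA.

Saturation; I_D = 1.29 mA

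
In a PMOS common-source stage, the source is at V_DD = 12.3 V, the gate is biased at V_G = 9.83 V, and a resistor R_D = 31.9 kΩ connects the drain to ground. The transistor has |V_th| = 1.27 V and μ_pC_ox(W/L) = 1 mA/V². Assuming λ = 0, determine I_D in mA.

I_D = 0.374 mA

V_SG = V_DD − V_G = 12.3 − 9.83 = 2.47 V, so V_ov = 2.47 − 1.27 = 1.2 V.
Assume saturation: I_D = ½ k_p V_ov² = 0.5 × 1 × 1.2² = 0.72 mA, giving V_SD = V_DD − I_D R_D = 12.3 − 0.72 × 31.9 = -10.7 V.
But -10.7 V < V_ov = 1.2 V, so the device is actually in triode.
In triode I_D = k_p[V_ov V_SD − ½ V_SD²] and I_D = (V_DD − V_SD)/R_D. Equating: 15.9 V_SD² − 39.28 V_SD + 12.3 = 0, giving V_SD = 0.368 V (the root below V_ov).
I_D = (12.3 − 0.368) / 31.9 = 0.374 mA.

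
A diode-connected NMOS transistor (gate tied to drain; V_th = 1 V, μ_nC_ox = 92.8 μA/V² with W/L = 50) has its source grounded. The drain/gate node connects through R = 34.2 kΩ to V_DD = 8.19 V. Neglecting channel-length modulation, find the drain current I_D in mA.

With gate tied to drain, V_GS = V_DS ≥ V_GS − V_th, so the device is in saturation.
k_n = μ_nC_ox · (W/L) = 4.64 mA/V².
KCL at the drain: ½ k_n (V_GS − V_th)² = (V_DD − V_GS)/R.
Let x = V_GS − 1. Then 79.3 x² + x − 7.19 = 0, giving x = 0.295 V (positive root), so V_GS = 1.29 V.
I_D = (V_DD − V_GS)/R = (8.19 − 1.29) / 34.2 = 0.202 mA.

I_D = 0.202 mA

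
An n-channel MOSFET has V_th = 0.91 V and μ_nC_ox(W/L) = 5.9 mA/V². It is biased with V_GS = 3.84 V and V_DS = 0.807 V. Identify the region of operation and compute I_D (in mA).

Triode; I_D = 12.0 mA

V_ov = V_GS − V_th = 3.84 − 0.91 = 2.93 V.
Since V_DS = 0.807 V < V_ov = 2.93 V, the device is in the triode region.
I_D = k_n [V_ov · V_DS − ½ V_DS²] = 5.9 × [2.93 × 0.807 − 0.5 × 0.807²] = 12 mA.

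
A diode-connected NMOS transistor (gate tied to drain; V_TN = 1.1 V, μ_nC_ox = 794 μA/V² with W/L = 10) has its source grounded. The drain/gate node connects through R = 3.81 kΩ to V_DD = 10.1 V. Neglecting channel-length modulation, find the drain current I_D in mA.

I_D = 2.17 mA

With gate tied to drain, V_GS = V_DS ≥ V_GS − V_TN, so the device is in saturation.
k_n = μ_nC_ox · (W/L) = 7.94 mA/V².
KCL at the drain: ½ k_n (V_GS − V_TN)² = (V_DD − V_GS)/R.
Let x = V_GS − 1.1. Then 15.1 x² + x − 9 = 0, giving x = 0.739 V (positive root), so V_GS = 1.84 V.
I_D = (V_DD − V_GS)/R = (10.1 − 1.84) / 3.81 = 2.17 mA.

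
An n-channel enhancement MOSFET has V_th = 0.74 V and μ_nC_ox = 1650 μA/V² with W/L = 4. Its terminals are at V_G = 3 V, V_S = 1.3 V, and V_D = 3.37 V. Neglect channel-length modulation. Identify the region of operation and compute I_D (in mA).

Saturation; I_D = 3.04 mA

V_GS = V_G − V_S = 3 − 1.3 = 1.7 V; V_DS = V_D − V_S = 3.37 − 1.3 = 2.07 V.
k_n = μ_nC_ox · (W/L) = 6.6 mA/V².
V_ov = V_GS − V_th = 1.7 − 0.74 = 0.96 V.
Since V_DS = 2.07 V ≥ V_ov = 0.96 V, the device is in saturation.
I_D = ½ k_n V_ov² = 0.5 × 6.6 × 0.96² = 3.04 mA.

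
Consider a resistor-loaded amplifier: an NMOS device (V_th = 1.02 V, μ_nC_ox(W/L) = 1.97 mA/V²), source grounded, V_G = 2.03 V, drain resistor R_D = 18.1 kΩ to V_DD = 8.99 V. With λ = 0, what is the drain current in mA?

V_GS = V_G = 2.03 V, so V_ov = 2.03 − 1.02 = 1.01 V.
Assume saturation: I_D = ½ k_n V_ov² = 0.5 × 1.97 × 1.01² = 1 mA, giving V_DS = V_DD − I_D R_D = 8.99 − 1 × 18.1 = -9.2 V.
But -9.2 V < V_ov = 1.01 V, so the device is actually in triode.
In triode I_D = k_n[V_ov V_DS − ½ V_DS²] and I_D = (V_DD − V_DS)/R_D. Equating: 17.8 V_DS² − 37.01 V_DS + 8.99 = 0, giving V_DS = 0.281 V (the root below V_ov).
I_D = (8.99 − 0.281) / 18.1 = 0.481 mA.

I_D = 0.481 mA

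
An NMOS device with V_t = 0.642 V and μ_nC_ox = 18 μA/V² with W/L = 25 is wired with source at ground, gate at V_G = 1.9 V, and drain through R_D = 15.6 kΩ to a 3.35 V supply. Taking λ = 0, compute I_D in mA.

V_GS = V_G = 1.9 V, so V_ov = 1.9 − 0.642 = 1.26 V.
k_n = μ_nC_ox · (W/L) = 0.45 mA/V².
Assume saturation: I_D = ½ k_n V_ov² = 0.5 × 0.45 × 1.26² = 0.356 mA, giving V_DS = V_DD − I_D R_D = 3.35 − 0.356 × 15.6 = -2.2 V.
But -2.2 V < V_ov = 1.26 V, so the device is actually in triode.
In triode I_D = k_n[V_ov V_DS − ½ V_DS²] and I_D = (V_DD − V_DS)/R_D. Equating: 3.51 V_DS² − 9.831 V_DS + 3.35 = 0, giving V_DS = 0.397 V (the root below V_ov).
I_D = (3.35 − 0.397) / 15.6 = 0.189 mA.

I_D = 0.189 mA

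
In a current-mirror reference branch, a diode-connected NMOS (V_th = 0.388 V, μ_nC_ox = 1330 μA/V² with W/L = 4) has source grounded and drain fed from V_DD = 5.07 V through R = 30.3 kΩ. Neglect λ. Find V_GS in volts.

With gate tied to drain, V_GS = V_DS ≥ V_GS − V_th, so the device is in saturation.
k_n = μ_nC_ox · (W/L) = 5.32 mA/V².
KCL at the drain: ½ k_n (V_GS − V_th)² = (V_DD − V_GS)/R.
Let x = V_GS − 0.388. Then 80.6 x² + x − 4.682 = 0, giving x = 0.235 V (positive root), so V_GS = 0.623 V.
I_D = (V_DD − V_GS)/R = (5.07 − 0.623) / 30.3 = 0.147 mA.

V_GS = 0.623 V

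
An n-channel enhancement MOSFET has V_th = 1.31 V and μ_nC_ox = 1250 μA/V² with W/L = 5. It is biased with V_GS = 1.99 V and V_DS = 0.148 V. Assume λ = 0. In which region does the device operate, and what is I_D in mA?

k_n = μ_nC_ox · (W/L) = 6.25 mA/V².
V_ov = V_GS − V_th = 1.99 − 1.31 = 0.68 V.
Since V_DS = 0.148 V < V_ov = 0.68 V, the device is in the triode region.
I_D = k_n [V_ov · V_DS − ½ V_DS²] = 6.25 × [0.68 × 0.148 − 0.5 × 0.148²] = 0.561 mA.

Triode; I_D = 0.561 mA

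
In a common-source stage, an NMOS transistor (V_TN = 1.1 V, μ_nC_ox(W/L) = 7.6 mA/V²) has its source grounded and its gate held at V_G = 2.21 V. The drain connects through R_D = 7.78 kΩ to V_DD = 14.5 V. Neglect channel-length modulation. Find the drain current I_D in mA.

I_D = 1.83 mA

V_GS = V_G = 2.21 V, so V_ov = 2.21 − 1.1 = 1.11 V.
Assume saturation: I_D = ½ k_n V_ov² = 0.5 × 7.6 × 1.11² = 4.68 mA, giving V_DS = V_DD − I_D R_D = 14.5 − 4.68 × 7.78 = -21.9 V.
But -21.9 V < V_ov = 1.11 V, so the device is actually in triode.
In triode I_D = k_n[V_ov V_DS − ½ V_DS²] and I_D = (V_DD − V_DS)/R_D. Equating: 29.6 V_DS² − 66.63 V_DS + 14.5 = 0, giving V_DS = 0.244 V (the root below V_ov).
I_D = (14.5 − 0.244) / 7.78 = 1.83 mA.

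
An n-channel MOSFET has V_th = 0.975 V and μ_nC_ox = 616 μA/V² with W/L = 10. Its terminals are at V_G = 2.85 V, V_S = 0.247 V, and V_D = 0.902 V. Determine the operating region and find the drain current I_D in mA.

V_GS = V_G − V_S = 2.85 − 0.247 = 2.6 V; V_DS = V_D − V_S = 0.902 − 0.247 = 0.655 V.
k_n = μ_nC_ox · (W/L) = 6.16 mA/V².
V_ov = V_GS − V_th = 2.6 − 0.975 = 1.63 V.
Since V_DS = 0.655 V < V_ov = 1.63 V, the device is in the triode region.
I_D = k_n [V_ov · V_DS − ½ V_DS²] = 6.16 × [1.63 × 0.655 − 0.5 × 0.655²] = 5.25 mA.

Triode; I_D = 5.25 mA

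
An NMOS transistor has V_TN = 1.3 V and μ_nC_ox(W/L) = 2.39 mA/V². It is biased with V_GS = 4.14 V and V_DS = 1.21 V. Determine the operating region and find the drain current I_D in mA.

Triode; I_D = 6.46 mA

V_ov = V_GS − V_TN = 4.14 − 1.3 = 2.84 V.
Since V_DS = 1.21 V < V_ov = 2.84 V, the device is in the triode region.
I_D = k_n [V_ov · V_DS − ½ V_DS²] = 2.39 × [2.84 × 1.21 − 0.5 × 1.21²] = 6.46 mA.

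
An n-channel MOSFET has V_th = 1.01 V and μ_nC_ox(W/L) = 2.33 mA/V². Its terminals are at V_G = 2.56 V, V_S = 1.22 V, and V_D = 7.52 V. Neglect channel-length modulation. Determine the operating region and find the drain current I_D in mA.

V_GS = V_G − V_S = 2.56 − 1.22 = 1.34 V; V_DS = V_D − V_S = 7.52 − 1.22 = 6.3 V.
V_ov = V_GS − V_th = 1.34 − 1.01 = 0.33 V.
Since V_DS = 6.3 V ≥ V_ov = 0.33 V, the device is in saturation.
I_D = ½ k_n V_ov² = 0.5 × 2.33 × 0.33² = 0.127 mA.

Saturation; I_D = 0.127 mA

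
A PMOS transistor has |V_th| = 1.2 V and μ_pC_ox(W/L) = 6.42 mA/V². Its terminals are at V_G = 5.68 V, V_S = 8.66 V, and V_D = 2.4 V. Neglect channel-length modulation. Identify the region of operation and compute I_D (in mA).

Saturation; I_D = 10.2 mA

V_SG = V_S − V_G = 8.66 − 5.68 = 2.98 V; V_SD = V_S − V_D = 8.66 − 2.4 = 6.26 V.
V_ov = V_SG − |V_th| = 2.98 − 1.2 = 1.78 V.
Since V_SD = 6.26 V ≥ V_ov = 1.78 V, the device is in saturation.
I_D = ½ k_p V_ov² = 0.5 × 6.42 × 1.78² = 10.2 mA.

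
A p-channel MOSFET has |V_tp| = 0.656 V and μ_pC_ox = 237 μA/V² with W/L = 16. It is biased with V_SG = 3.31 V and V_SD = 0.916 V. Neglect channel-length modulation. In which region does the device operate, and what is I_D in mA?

Triode; I_D = 7.63 mA

k_p = μ_pC_ox · (W/L) = 3.792 mA/V².
V_ov = V_SG − |V_tp| = 3.31 − 0.656 = 2.65 V.
Since V_SD = 0.916 V < V_ov = 2.65 V, the device is in the triode region.
I_D = k_p [V_ov · V_SD − ½ V_SD²] = 3.792 × [2.65 × 0.916 − 0.5 × 0.916²] = 7.63 mA.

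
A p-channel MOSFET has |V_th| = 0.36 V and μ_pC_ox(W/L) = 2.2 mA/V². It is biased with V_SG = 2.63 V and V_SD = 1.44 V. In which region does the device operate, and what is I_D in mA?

Triode; I_D = 4.91 mA

V_ov = V_SG − |V_th| = 2.63 − 0.36 = 2.27 V.
Since V_SD = 1.44 V < V_ov = 2.27 V, the device is in the triode region.
I_D = k_p [V_ov · V_SD − ½ V_SD²] = 2.2 × [2.27 × 1.44 − 0.5 × 1.44²] = 4.91 mA.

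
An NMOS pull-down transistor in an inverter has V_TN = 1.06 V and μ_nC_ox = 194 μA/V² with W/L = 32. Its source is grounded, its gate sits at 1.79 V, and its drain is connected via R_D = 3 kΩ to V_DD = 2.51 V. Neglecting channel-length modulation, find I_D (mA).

I_D = 0.771 mA

V_GS = V_G = 1.79 V, so V_ov = 1.79 − 1.06 = 0.73 V.
k_n = μ_nC_ox · (W/L) = 6.208 mA/V².
Assume saturation: I_D = ½ k_n V_ov² = 0.5 × 6.208 × 0.73² = 1.65 mA, giving V_DS = V_DD − I_D R_D = 2.51 − 1.65 × 3 = -2.45 V.
But -2.45 V < V_ov = 0.73 V, so the device is actually in triode.
In triode I_D = k_n[V_ov V_DS − ½ V_DS²] and I_D = (V_DD − V_DS)/R_D. Equating: 9.31 V_DS² − 14.6 V_DS + 2.51 = 0, giving V_DS = 0.197 V (the root below V_ov).
I_D = (2.51 − 0.197) / 3 = 0.771 mA.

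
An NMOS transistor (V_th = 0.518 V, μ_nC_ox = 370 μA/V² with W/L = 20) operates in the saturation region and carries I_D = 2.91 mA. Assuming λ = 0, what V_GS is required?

V_GS = 1.40 V

k_n = μ_nC_ox · (W/L) = 7.4 mA/V².
In saturation I_D = ½ k_n (V_GS − V_th)², so V_GS − V_th = √(2 I_D / k_n) = √(2 × 2.91 / 7.4) = 0.887 V.
V_GS = 0.518 + 0.887 = 1.4 V.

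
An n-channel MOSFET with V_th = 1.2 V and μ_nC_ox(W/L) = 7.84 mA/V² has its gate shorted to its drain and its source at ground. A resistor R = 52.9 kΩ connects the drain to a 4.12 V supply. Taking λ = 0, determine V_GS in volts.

V_GS = 1.32 V

With gate tied to drain, V_GS = V_DS ≥ V_GS − V_th, so the device is in saturation.
KCL at the drain: ½ k_n (V_GS − V_th)² = (V_DD − V_GS)/R.
Let x = V_GS − 1.2. Then 207 x² + x − 2.92 = 0, giving x = 0.116 V (positive root), so V_GS = 1.32 V.
I_D = (V_DD − V_GS)/R = (4.12 − 1.32) / 52.9 = 0.053 mA.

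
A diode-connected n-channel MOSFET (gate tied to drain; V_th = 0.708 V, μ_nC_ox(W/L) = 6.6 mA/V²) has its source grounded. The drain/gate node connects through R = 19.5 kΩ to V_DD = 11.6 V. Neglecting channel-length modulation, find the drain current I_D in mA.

With gate tied to drain, V_GS = V_DS ≥ V_GS − V_th, so the device is in saturation.
KCL at the drain: ½ k_n (V_GS − V_th)² = (V_DD − V_GS)/R.
Let x = V_GS − 0.708. Then 64.3 x² + x − 10.89 = 0, giving x = 0.404 V (positive root), so V_GS = 1.11 V.
I_D = (V_DD − V_GS)/R = (11.6 − 1.11) / 19.5 = 0.538 mA.

I_D = 0.538 mA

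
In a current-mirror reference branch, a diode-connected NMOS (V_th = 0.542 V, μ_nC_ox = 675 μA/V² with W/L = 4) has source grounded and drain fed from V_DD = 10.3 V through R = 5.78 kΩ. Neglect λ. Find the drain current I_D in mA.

With gate tied to drain, V_GS = V_DS ≥ V_GS − V_th, so the device is in saturation.
k_n = μ_nC_ox · (W/L) = 2.7 mA/V².
KCL at the drain: ½ k_n (V_GS − V_th)² = (V_DD − V_GS)/R.
Let x = V_GS − 0.542. Then 7.8 x² + x − 9.758 = 0, giving x = 1.06 V (positive root), so V_GS = 1.6 V.
I_D = (V_DD − V_GS)/R = (10.3 − 1.6) / 5.78 = 1.51 mA.

I_D = 1.51 mA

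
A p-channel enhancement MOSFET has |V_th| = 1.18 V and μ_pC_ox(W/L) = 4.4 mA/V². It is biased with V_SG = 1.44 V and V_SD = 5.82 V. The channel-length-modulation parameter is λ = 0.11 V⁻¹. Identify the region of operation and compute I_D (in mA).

Saturation; I_D = 0.244 mA

V_ov = V_SG − |V_th| = 1.44 − 1.18 = 0.26 V.
Since V_SD = 5.82 V ≥ V_ov = 0.26 V, the device is in saturation.
I_D = ½ k_p V_ov² (1 + λ V_SD) = 0.5 × 4.4 × 0.26² × (1 + 0.11 × 5.82) = 0.244 mA.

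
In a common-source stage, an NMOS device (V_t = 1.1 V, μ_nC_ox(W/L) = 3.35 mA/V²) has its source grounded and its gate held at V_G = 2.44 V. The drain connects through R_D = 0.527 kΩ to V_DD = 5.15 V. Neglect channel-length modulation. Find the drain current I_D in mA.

V_GS = V_G = 2.44 V, so V_ov = 2.44 − 1.1 = 1.34 V.
Assume saturation: I_D = ½ k_n V_ov² = 0.5 × 3.35 × 1.34² = 3.01 mA, giving V_DS = V_DD − I_D R_D = 5.15 − 3.01 × 0.527 = 3.56 V.
V_DS = 3.56 V ≥ V_ov = 1.34 V, confirming saturation.

I_D = 3.01 mA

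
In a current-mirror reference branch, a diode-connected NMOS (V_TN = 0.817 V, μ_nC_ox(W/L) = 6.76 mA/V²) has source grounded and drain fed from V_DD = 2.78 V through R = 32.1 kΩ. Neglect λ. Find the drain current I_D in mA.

With gate tied to drain, V_GS = V_DS ≥ V_GS − V_TN, so the device is in saturation.
KCL at the drain: ½ k_n (V_GS − V_TN)² = (V_DD − V_GS)/R.
Let x = V_GS − 0.817. Then 108 x² + x − 1.963 = 0, giving x = 0.13 V (positive root), so V_GS = 0.947 V.
I_D = (V_DD − V_GS)/R = (2.78 − 0.947) / 32.1 = 0.0571 mA.

I_D = 0.0571 mA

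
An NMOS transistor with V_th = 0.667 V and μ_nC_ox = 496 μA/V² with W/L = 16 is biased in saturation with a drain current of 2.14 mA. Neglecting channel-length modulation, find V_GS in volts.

k_n = μ_nC_ox · (W/L) = 7.936 mA/V².
In saturation I_D = ½ k_n (V_GS − V_th)², so V_GS − V_th = √(2 I_D / k_n) = √(2 × 2.14 / 7.936) = 0.734 V.
V_GS = 0.667 + 0.734 = 1.4 V.

V_GS = 1.40 V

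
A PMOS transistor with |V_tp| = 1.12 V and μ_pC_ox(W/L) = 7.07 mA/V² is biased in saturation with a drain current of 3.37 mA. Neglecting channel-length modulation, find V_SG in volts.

V_SG = 2.10 V

In saturation I_D = ½ k_p (V_SG − |V_tp|)², so V_SG − |V_tp| = √(2 I_D / k_p) = √(2 × 3.37 / 7.07) = 0.976 V.
V_SG = 1.12 + 0.976 = 2.1 V.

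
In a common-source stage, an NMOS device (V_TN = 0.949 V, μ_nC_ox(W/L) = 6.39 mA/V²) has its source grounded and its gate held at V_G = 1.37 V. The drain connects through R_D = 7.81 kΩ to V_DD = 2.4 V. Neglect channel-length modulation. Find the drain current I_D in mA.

V_GS = V_G = 1.37 V, so V_ov = 1.37 − 0.949 = 0.421 V.
Assume saturation: I_D = ½ k_n V_ov² = 0.5 × 6.39 × 0.421² = 0.566 mA, giving V_DS = V_DD − I_D R_D = 2.4 − 0.566 × 7.81 = -2.02 V.
But -2.02 V < V_ov = 0.421 V, so the device is actually in triode.
In triode I_D = k_n[V_ov V_DS − ½ V_DS²] and I_D = (V_DD − V_DS)/R_D. Equating: 25 V_DS² − 22.01 V_DS + 2.4 = 0, giving V_DS = 0.127 V (the root below V_ov).
I_D = (2.4 − 0.127) / 7.81 = 0.291 mA.

I_D = 0.291 mA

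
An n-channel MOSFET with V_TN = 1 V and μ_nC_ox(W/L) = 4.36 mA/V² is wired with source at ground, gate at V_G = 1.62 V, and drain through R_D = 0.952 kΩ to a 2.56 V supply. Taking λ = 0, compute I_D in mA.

V_GS = V_G = 1.62 V, so V_ov = 1.62 − 1 = 0.62 V.
Assume saturation: I_D = ½ k_n V_ov² = 0.5 × 4.36 × 0.62² = 0.838 mA, giving V_DS = V_DD − I_D R_D = 2.56 − 0.838 × 0.952 = 1.76 V.
V_DS = 1.76 V ≥ V_ov = 0.62 V, confirming saturation.

I_D = 0.838 mA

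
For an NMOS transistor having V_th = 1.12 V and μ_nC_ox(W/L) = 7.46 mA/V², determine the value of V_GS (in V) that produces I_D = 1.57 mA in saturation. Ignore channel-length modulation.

V_GS = 1.77 V

In saturation I_D = ½ k_n (V_GS − V_th)², so V_GS − V_th = √(2 I_D / k_n) = √(2 × 1.57 / 7.46) = 0.649 V.
V_GS = 1.12 + 0.649 = 1.77 V.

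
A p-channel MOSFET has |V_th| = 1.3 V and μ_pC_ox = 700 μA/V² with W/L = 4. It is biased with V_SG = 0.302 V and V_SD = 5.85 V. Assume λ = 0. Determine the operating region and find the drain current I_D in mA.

V_SG = 0.302 V < |V_th| = 1.3 V, so the transistor is in cutoff.

Cutoff; I_D = 0 mA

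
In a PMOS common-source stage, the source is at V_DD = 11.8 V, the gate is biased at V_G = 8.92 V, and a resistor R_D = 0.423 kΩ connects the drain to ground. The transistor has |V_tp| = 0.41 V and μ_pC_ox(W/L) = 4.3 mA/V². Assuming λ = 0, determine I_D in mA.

I_D = 13.1 mA

V_SG = V_DD − V_G = 11.8 − 8.92 = 2.88 V, so V_ov = 2.88 − 0.41 = 2.47 V.
Assume saturation: I_D = ½ k_p V_ov² = 0.5 × 4.3 × 2.47² = 13.1 mA, giving V_SD = V_DD − I_D R_D = 11.8 − 13.1 × 0.423 = 6.25 V.
V_SD = 6.25 V ≥ V_ov = 2.47 V, confirming saturation.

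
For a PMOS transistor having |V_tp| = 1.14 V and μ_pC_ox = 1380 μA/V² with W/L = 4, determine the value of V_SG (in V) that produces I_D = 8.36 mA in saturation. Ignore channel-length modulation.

k_p = μ_pC_ox · (W/L) = 5.52 mA/V².
In saturation I_D = ½ k_p (V_SG − |V_tp|)², so V_SG − |V_tp| = √(2 I_D / k_p) = √(2 × 8.36 / 5.52) = 1.74 V.
V_SG = 1.14 + 1.74 = 2.88 V.

V_SG = 2.88 V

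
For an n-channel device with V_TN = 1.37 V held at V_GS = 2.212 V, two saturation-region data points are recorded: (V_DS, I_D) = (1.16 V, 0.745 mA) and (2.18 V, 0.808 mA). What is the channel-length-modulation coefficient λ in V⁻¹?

With V_GS fixed, I_D ∝ (1 + λ V_DS) in saturation, so I_D2/I_D1 = (1 + λ V_DS2)/(1 + λ V_DS1).
0.808/0.745 = 1.085 = (1 + 2.18 λ)/(1 + 1.16 λ).
Solving: λ (I_D1 V_DS2 − I_D2 V_DS1) = I_D2 − I_D1, so λ = (0.808 − 0.745) / (0.745 × 2.18 − 0.808 × 1.16) = 0.063 / 0.687 = 0.0917 V⁻¹.

λ = 0.0917 V⁻¹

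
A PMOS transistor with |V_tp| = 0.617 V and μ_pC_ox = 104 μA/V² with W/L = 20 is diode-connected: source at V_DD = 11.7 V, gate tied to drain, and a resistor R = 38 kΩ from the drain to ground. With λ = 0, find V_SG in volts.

V_SG = 1.13 V

With gate tied to drain, V_SG = V_SD ≥ V_SG − |V_tp|, so the device is in saturation.
k_p = μ_pC_ox · (W/L) = 2.08 mA/V².
KCL at the drain: ½ k_p (V_SG − |V_tp|)² = (V_DD − V_SG)/R.
Let x = V_SG − 0.617. Then 39.5 x² + x − 11.08 = 0, giving x = 0.517 V (positive root), so V_SG = 1.13 V.
I_D = (V_DD − V_SG)/R = (11.7 − 1.13) / 38 = 0.278 mA.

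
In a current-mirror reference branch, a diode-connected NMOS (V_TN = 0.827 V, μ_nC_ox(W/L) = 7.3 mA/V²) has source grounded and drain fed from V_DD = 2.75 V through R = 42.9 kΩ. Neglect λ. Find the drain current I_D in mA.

I_D = 0.0423 mA

With gate tied to drain, V_GS = V_DS ≥ V_GS − V_TN, so the device is in saturation.
KCL at the drain: ½ k_n (V_GS − V_TN)² = (V_DD − V_GS)/R.
Let x = V_GS − 0.827. Then 157 x² + x − 1.923 = 0, giving x = 0.108 V (positive root), so V_GS = 0.935 V.
I_D = (V_DD − V_GS)/R = (2.75 − 0.935) / 42.9 = 0.0423 mA.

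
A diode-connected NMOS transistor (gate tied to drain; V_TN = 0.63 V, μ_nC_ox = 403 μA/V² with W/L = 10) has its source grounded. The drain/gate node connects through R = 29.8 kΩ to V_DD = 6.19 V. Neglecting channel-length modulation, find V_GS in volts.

V_GS = 0.926 V

With gate tied to drain, V_GS = V_DS ≥ V_GS − V_TN, so the device is in saturation.
k_n = μ_nC_ox · (W/L) = 4.03 mA/V².
KCL at the drain: ½ k_n (V_GS − V_TN)² = (V_DD − V_GS)/R.
Let x = V_GS − 0.63. Then 60 x² + x − 5.56 = 0, giving x = 0.296 V (positive root), so V_GS = 0.926 V.
I_D = (V_DD − V_GS)/R = (6.19 − 0.926) / 29.8 = 0.177 mA.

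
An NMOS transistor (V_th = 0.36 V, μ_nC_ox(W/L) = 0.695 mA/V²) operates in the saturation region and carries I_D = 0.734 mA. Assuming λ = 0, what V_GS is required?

V_GS = 1.81 V

In saturation I_D = ½ k_n (V_GS − V_th)², so V_GS − V_th = √(2 I_D / k_n) = √(2 × 0.734 / 0.695) = 1.45 V.
V_GS = 0.36 + 1.45 = 1.81 V.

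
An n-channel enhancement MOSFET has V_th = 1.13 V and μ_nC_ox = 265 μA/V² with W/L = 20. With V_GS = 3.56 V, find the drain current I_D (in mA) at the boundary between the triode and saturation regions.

I_D = 15.6 mA

At the boundary V_DS = V_ov = V_GS − V_th = 3.56 − 1.13 = 2.43 V.
k_n = μ_nC_ox · (W/L) = 5.3 mA/V².
I_D = ½ k_n V_ov² = 0.5 × 5.3 × 2.43² = 15.6 mA.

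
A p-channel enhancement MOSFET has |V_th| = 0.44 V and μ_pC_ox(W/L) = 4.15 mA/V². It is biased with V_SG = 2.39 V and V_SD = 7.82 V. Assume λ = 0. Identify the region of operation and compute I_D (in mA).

V_ov = V_SG − |V_th| = 2.39 − 0.44 = 1.95 V.
Since V_SD = 7.82 V ≥ V_ov = 1.95 V, the device is in saturation.
I_D = ½ k_p V_ov² = 0.5 × 4.15 × 1.95² = 7.89 mA.

Saturation; I_D = 7.89 mA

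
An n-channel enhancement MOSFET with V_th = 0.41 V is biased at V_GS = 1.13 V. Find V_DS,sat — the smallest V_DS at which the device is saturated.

The boundary between triode and saturation is V_DS = V_GS − V_th = V_ov.
V_ov = 1.13 − 0.41 = 0.72 V.

V_DS,sat = 0.720 V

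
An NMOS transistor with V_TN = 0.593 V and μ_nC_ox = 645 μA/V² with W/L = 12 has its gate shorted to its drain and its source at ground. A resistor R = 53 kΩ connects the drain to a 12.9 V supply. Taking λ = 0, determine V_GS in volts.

With gate tied to drain, V_GS = V_DS ≥ V_GS − V_TN, so the device is in saturation.
k_n = μ_nC_ox · (W/L) = 7.74 mA/V².
KCL at the drain: ½ k_n (V_GS − V_TN)² = (V_DD − V_GS)/R.
Let x = V_GS − 0.593. Then 205 x² + x − 12.31 = 0, giving x = 0.243 V (positive root), so V_GS = 0.836 V.
I_D = (V_DD − V_GS)/R = (12.9 − 0.836) / 53 = 0.228 mA.

V_GS = 0.836 V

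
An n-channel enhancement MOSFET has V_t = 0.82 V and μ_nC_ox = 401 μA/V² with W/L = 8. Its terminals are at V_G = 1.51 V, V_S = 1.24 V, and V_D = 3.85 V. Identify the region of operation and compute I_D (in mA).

V_GS = V_G − V_S = 1.51 − 1.24 = 0.27 V; V_DS = V_D − V_S = 3.85 − 1.24 = 2.61 V.
V_GS = 0.27 V < V_t = 0.82 V, so the transistor is in cutoff.

Cutoff; I_D = 0 mA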